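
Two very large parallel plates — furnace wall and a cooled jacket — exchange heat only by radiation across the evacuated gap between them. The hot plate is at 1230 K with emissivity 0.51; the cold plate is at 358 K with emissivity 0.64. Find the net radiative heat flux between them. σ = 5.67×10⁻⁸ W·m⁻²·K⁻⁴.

For two infinite grey parallel plates, q = σ(T₁⁴ − T₂⁴)/(1/ε₁ + 1/ε₂ − 1).
T₁⁴ − T₂⁴ = 2.289×10¹² − 1.643×10¹⁰ = 2.272×10¹² K⁴.
1/ε₁ + 1/ε₂ − 1 = 1.961 + 1.562 − 1 = 2.523.
q = 5.67×10⁻⁸ × 2.272×10¹² / 2.523.

q ≈ 51100 W/m²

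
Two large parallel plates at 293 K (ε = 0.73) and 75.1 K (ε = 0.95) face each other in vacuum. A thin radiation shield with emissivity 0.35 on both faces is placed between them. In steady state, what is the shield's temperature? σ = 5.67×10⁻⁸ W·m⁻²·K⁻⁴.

T_s ≈ 243 K

In steady state the net flux on the hot side equals that on the cold side.
σ(T₁⁴−T_s⁴)/D₁ = σ(T_s⁴−T₂⁴)/D₂, with D₁ = 1/ε₁+1/ε_s−1 = 3.227, D₂ = 1/ε_s+1/ε₂−1 = 2.910.
Solve for T_s⁴: T_s⁴ = (D₂·T₁⁴ + D₁·T₂⁴)/(D₁+D₂) = 3.511×10⁹ K⁴.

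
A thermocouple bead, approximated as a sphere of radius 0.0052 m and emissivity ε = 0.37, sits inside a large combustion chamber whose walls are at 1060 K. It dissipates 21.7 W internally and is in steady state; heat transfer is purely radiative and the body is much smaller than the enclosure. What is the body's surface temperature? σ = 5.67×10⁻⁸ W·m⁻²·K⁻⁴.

For a small grey body in a large enclosure, net radiated power = εσA(T⁴ − T_w⁴).
Steady state: P = εσA(T⁴ − T_w⁴) with A = 4πr² = 3.398×10⁻⁴ m².
T⁴ = P/(εσA) + T_w⁴ = 21.7/(0.37·5.67×10⁻⁸·3.398×10⁻⁴) + (1060)⁴
    = 3.044×10¹² + 1.262×10¹² = 4.307×10¹² K⁴.

T ≈ 1440 K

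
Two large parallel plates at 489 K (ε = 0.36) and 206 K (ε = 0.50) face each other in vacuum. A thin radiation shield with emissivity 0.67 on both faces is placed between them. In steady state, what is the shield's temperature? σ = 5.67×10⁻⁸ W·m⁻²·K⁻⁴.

T_s ≈ 401 K

In steady state the net flux on the hot side equals that on the cold side.
σ(T₁⁴−T_s⁴)/D₁ = σ(T_s⁴−T₂⁴)/D₂, with D₁ = 1/ε₁+1/ε_s−1 = 3.270, D₂ = 1/ε_s+1/ε₂−1 = 2.493.
Solve for T_s⁴: T_s⁴ = (D₂·T₁⁴ + D₁·T₂⁴)/(D₁+D₂) = 2.575×10¹⁰ K⁴.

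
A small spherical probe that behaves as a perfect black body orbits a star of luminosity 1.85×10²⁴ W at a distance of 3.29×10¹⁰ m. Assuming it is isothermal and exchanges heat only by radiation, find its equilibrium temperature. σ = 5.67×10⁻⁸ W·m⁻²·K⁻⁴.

T ≈ 156 K

First find the stellar flux at distance d: S = L/(4πd²) = 1.85×10²⁴/(4π·(3.29×10¹⁰)²) = 136.0 W/m².
For an isothermal sphere, absorbed (1−a)S·πr² = emitted σ·4πr²·T⁴, so T⁴ = (1−a)S/(4σ).
T⁴ = 1.00·136.0/(4·5.67×10⁻⁸) = 5.997×10⁸ K⁴.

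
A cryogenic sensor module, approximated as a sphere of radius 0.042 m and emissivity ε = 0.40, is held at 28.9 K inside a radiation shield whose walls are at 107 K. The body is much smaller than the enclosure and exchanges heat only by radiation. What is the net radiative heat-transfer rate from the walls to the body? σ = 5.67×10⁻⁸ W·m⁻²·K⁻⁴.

For a small grey body in a large enclosure: P_net = εσA(T_body⁴ − T_wall⁴).
A = 4πr² = 0.02217 m²; T_body⁴ − T_wall⁴ = 6.976×10⁵ − 1.311×10⁸ = -1.304×10⁸ K⁴.
|P_net| = 0.40·5.67×10⁻⁸·0.02217·1.304×10⁸.

P_net ≈ 0.0655 W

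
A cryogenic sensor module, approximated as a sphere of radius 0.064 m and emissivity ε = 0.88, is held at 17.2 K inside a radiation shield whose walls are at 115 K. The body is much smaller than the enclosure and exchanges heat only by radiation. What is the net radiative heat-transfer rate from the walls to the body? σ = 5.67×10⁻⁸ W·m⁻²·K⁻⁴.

For a small grey body in a large enclosure: P_net = εσA(T_body⁴ − T_wall⁴).
A = 4πr² = 0.05147 m²; T_body⁴ − T_wall⁴ = 87520 − 1.749×10⁸ = -1.748×10⁸ K⁴.
|P_net| = 0.88·5.67×10⁻⁸·0.05147·1.748×10⁸.

P_net ≈ 0.449 W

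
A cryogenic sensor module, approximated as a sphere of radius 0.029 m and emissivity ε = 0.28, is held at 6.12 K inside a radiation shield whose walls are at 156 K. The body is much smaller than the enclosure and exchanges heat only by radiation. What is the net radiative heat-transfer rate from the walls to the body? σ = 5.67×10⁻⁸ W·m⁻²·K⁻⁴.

For a small grey body in a large enclosure: P_net = εσA(T_body⁴ − T_wall⁴).
A = 4πr² = 0.01057 m²; T_body⁴ − T_wall⁴ = 1403 − 5.922×10⁸ = -5.922×10⁸ K⁴.
|P_net| = 0.28·5.67×10⁻⁸·0.01057·5.922×10⁸.

P_net ≈ 0.0994 W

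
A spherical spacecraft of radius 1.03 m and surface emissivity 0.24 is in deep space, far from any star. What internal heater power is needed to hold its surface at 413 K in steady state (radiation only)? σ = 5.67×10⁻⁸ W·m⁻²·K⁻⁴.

P ≈ 5280 W

P = εσ·4πr²·T⁴.
4πr² = 13.33 m²; T⁴ = 2.909×10¹⁰ K⁴.
P = 0.24·5.67×10⁻⁸·13.33·2.909×10¹⁰.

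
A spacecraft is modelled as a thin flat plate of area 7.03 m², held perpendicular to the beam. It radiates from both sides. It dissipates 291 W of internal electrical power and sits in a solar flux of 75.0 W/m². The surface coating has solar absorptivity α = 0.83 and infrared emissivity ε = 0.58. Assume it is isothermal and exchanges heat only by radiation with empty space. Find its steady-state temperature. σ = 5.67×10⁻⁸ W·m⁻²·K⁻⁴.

T ≈ 199 K

At steady state, absorbed solar power + internal power = radiated power.
Absorbed: α·S·A_cross = 0.83·75.0·7.030 = 437.6 W (cross-section A).
Total input = 437.6 + 291 = 728.6 W.
Radiated: εσ·A_surf·T⁴ with A_surf = 2A = 14.06 m².
T⁴ = 728.6/(0.58·5.67×10⁻⁸·14.06) = 1.576×10⁹ K⁴.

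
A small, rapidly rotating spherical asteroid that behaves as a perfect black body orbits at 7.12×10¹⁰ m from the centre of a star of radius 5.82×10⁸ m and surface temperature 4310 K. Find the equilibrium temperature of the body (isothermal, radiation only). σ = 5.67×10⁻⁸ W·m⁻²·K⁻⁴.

T ≈ 276 K

The star's surface emits σT_*⁴; at distance d the flux is S = σT_*⁴(R_*/d)².
S = 5.67×10⁻⁸·(4310)⁴·(5.82×10⁸/7.12×10¹⁰)² = 1307 W/m².
For an isothermal sphere T⁴ = (1−a)S/(4σ) = 5.764×10⁹ K⁴.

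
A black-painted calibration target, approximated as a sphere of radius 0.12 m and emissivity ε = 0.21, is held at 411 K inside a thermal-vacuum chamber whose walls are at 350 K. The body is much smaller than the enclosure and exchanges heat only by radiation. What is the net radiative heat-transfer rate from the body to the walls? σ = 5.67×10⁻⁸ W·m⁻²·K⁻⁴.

For a small grey body in a large enclosure: P_net = εσA(T_body⁴ − T_wall⁴).
A = 4πr² = 0.1810 m²; T_body⁴ − T_wall⁴ = 2.853×10¹⁰ − 1.501×10¹⁰ = 1.353×10¹⁰ K⁴.
|P_net| = 0.21·5.67×10⁻⁸·0.1810·1.353×10¹⁰.

P_net ≈ 29.1 W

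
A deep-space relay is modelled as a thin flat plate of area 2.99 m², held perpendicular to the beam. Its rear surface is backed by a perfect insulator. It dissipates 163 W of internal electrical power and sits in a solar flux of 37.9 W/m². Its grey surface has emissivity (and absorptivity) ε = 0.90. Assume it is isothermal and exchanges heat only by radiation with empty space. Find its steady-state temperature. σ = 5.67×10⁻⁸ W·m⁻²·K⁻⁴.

At steady state, absorbed solar power + internal power = radiated power.
Absorbed: α·S·A_cross = 0.90·37.9·2.990 = 102.0 W (cross-section A).
Total input = 102.0 + 163 = 265.0 W.
Radiated: εσ·A_surf·T⁴ with A_surf = A = 2.990 m².
T⁴ = 265.0/(0.90·5.67×10⁻⁸·2.990) = 1.737×10⁹ K⁴.

T ≈ 204 K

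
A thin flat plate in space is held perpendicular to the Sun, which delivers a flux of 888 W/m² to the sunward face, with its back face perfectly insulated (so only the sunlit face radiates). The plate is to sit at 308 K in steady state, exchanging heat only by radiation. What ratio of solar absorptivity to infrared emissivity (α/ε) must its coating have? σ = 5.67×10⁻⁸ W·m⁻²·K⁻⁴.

α/ε ≈ 0.575

Balance: αS·A = εσ·1A·T⁴ ⇒ α/ε = σT⁴/S.
α/ε = 5.67×10⁻⁸·(308)⁴/888 = 5.67×10⁻⁸·8.999×10⁹/888.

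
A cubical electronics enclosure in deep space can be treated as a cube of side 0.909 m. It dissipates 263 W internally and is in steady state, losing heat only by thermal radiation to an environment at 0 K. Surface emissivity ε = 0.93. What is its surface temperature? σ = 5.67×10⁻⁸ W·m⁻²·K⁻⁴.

T ≈ 178 K

Steady state: internal power = radiated power, P = εσA T⁴.
Radiating area A = 6L² = 4.958 m².
T⁴ = P/(εσA) = 263/(0.93·5.67×10⁻⁸·4.958) = 1.006×10⁹ K⁴.
T = (1.006×10⁹)^(1/4).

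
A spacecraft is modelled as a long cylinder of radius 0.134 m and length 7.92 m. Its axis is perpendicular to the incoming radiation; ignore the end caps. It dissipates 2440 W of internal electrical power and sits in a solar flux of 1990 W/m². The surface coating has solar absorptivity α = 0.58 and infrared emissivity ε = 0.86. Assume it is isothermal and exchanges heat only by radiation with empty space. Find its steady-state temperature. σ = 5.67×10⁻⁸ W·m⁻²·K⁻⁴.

T ≈ 350 K

At steady state, absorbed solar power + internal power = radiated power.
Absorbed: α·S·A_cross = 0.58·1990·2.123 = 2450 W (cross-section 2rL).
Total input = 2450 + 2440 = 4890 W.
Radiated: εσ·A_surf·T⁴ with A_surf = 2πrL = 6.668 m².
T⁴ = 4890/(0.86·5.67×10⁻⁸·6.668) = 1.504×10¹⁰ K⁴.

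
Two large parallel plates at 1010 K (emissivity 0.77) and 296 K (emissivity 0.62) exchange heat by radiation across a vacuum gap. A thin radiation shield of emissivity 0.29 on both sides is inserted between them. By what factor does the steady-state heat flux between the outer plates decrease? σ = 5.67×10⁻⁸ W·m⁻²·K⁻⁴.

factor ≈ 4.08

Without shield: q₀ = σΔ(T⁴)/(1/ε₁+1/ε₂−1) with denominator 1.912.
With shield the two gaps are in series; the resistances add: (1/ε₁+1/ε_s−1)+(1/ε_s+1/ε₂−1) = 3.747+4.061 = 7.808.
Heat-flux ratio q₀/q = 7.808/1.912.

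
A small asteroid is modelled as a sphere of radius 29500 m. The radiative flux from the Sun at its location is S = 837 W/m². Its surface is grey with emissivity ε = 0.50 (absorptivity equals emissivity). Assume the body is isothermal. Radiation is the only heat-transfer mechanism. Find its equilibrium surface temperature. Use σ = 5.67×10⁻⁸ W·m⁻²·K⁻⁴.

At equilibrium, absorbed power = emitted power.
Absorbing cross-section = πr² = 2.734×10⁹ m²; emitting surface = 4πr² = 1.094×10¹⁰ m² (ratio 4).
εS·A_cross = εσ·A_surf·T⁴  ⇒  T⁴ = S/(4σ)   (ε cancels).
T⁴ = 837/(4·5.67×10⁻⁸) = 3.690×10⁹ K⁴.
T = (3.690×10⁹)^(1/4).

T ≈ 246 K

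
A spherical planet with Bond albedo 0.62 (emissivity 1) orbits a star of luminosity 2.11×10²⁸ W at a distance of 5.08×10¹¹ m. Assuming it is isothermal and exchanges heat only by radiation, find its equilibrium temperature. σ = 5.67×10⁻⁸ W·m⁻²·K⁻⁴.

First find the stellar flux at distance d: S = L/(4πd²) = 2.11×10²⁸/(4π·(5.08×10¹¹)²) = 6506 W/m².
For an isothermal sphere, absorbed (1−a)S·πr² = emitted σ·4πr²·T⁴, so T⁴ = (1−a)S/(4σ).
T⁴ = 0.380·6506/(4·5.67×10⁻⁸) = 1.090×10¹⁰ K⁴.

T ≈ 323 K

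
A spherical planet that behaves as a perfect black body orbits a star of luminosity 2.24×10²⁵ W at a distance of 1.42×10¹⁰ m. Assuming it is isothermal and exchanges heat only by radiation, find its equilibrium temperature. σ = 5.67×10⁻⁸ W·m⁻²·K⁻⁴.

First find the stellar flux at distance d: S = L/(4πd²) = 2.24×10²⁵/(4π·(1.42×10¹⁰)²) = 8840 W/m².
For an isothermal sphere, absorbed (1−a)S·πr² = emitted σ·4πr²·T⁴, so T⁴ = (1−a)S/(4σ).
T⁴ = 1.00·8840/(4·5.67×10⁻⁸) = 3.898×10¹⁰ K⁴.

T ≈ 444 K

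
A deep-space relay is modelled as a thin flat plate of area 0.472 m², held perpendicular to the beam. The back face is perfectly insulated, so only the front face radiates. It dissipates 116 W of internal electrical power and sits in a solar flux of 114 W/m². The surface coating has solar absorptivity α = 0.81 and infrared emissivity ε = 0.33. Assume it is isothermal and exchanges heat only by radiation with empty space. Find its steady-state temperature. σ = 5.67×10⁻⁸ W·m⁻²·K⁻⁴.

T ≈ 367 K

At steady state, absorbed solar power + internal power = radiated power.
Absorbed: α·S·A_cross = 0.81·114·0.4720 = 43.58 W (cross-section A).
Total input = 43.58 + 116 = 159.6 W.
Radiated: εσ·A_surf·T⁴ with A_surf = A = 0.4720 m².
T⁴ = 159.6/(0.33·5.67×10⁻⁸·0.4720) = 1.807×10¹⁰ K⁴.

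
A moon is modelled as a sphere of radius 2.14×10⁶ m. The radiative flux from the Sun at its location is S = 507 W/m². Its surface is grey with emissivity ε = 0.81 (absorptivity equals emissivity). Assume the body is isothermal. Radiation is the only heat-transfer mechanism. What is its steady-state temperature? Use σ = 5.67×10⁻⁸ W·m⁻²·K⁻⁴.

T ≈ 217 K

At equilibrium, absorbed power = emitted power.
Absorbing cross-section = πr² = 1.439×10¹³ m²; emitting surface = 4πr² = 5.755×10¹³ m² (ratio 4).
εS·A_cross = εσ·A_surf·T⁴  ⇒  T⁴ = S/(4σ)   (ε cancels).
T⁴ = 507/(4·5.67×10⁻⁸) = 2.235×10⁹ K⁴.
T = (2.235×10⁹)^(1/4).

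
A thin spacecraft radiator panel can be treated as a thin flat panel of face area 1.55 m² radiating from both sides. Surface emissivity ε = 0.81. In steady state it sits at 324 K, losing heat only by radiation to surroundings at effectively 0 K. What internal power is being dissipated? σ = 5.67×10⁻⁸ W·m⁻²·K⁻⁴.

Steady state: P = εσA T⁴.
A = 2·1.55 = 3.100 m²; T⁴ = (324)⁴ = 1.102×10¹⁰ K⁴.
P = 0.81 × 5.67×10⁻⁸ × 3.100 × 1.102×10¹⁰.

P ≈ 1570 W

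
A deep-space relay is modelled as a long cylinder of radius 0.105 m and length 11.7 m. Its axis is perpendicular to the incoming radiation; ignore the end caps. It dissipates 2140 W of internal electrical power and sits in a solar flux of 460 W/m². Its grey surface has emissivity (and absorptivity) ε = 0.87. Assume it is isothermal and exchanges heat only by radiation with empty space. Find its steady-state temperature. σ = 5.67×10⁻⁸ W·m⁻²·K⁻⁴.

At steady state, absorbed solar power + internal power = radiated power.
Absorbed: α·S·A_cross = 0.87·460·2.457 = 983.3 W (cross-section 2rL).
Total input = 983.3 + 2140 = 3123 W.
Radiated: εσ·A_surf·T⁴ with A_surf = 2πrL = 7.719 m².
T⁴ = 3123/(0.87·5.67×10⁻⁸·7.719) = 8.203×10⁹ K⁴.

T ≈ 301 K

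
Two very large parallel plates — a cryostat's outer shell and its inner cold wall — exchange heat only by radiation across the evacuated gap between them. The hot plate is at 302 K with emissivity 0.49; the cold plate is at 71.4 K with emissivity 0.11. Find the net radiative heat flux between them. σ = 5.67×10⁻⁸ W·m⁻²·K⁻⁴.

For two infinite grey parallel plates, q = σ(T₁⁴ − T₂⁴)/(1/ε₁ + 1/ε₂ − 1).
T₁⁴ − T₂⁴ = 8.318×10⁹ − 2.599×10⁷ = 8.292×10⁹ K⁴.
1/ε₁ + 1/ε₂ − 1 = 2.041 + 9.091 − 1 = 10.13.
q = 5.67×10⁻⁸ × 8.292×10⁹ / 10.13.

q ≈ 46.4 W/m²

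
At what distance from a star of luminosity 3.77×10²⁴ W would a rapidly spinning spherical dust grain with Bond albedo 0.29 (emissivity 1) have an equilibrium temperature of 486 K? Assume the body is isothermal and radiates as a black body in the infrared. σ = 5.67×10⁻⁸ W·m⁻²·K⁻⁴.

d ≈ 4.10×10⁹ m

For an isothermal black-emitting sphere, (1−a)S·πr² = σ·4πr²·T⁴ ⇒ S = 4σT⁴/(1−a).
S = 4·5.67×10⁻⁸·(486)⁴/0.710 = 17820 W/m².
Flux falls as S = L/(4πd²), so d = √(L/(4πS)) = √(3.77×10²⁴/(4π·17820)).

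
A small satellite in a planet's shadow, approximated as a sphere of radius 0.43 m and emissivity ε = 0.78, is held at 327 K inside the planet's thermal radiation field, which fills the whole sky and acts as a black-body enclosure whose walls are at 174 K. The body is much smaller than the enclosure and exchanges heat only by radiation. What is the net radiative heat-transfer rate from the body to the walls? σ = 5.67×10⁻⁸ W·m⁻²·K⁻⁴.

For a small grey body in a large enclosure: P_net = εσA(T_body⁴ − T_wall⁴).
A = 4πr² = 2.324 m²; T_body⁴ − T_wall⁴ = 1.143×10¹⁰ − 9.166×10⁸ = 1.052×10¹⁰ K⁴.
|P_net| = 0.78·5.67×10⁻⁸·2.324·1.052×10¹⁰.

P_net ≈ 1080 W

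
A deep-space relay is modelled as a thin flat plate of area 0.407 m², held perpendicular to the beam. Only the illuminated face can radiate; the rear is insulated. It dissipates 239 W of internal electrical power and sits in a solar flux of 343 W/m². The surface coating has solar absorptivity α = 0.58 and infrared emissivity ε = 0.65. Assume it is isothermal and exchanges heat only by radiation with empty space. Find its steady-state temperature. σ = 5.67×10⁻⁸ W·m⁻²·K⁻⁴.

T ≈ 382 K

At steady state, absorbed solar power + internal power = radiated power.
Absorbed: α·S·A_cross = 0.58·343·0.4070 = 80.97 W (cross-section A).
Total input = 80.97 + 239 = 320.0 W.
Radiated: εσ·A_surf·T⁴ with A_surf = A = 0.4070 m².
T⁴ = 320.0/(0.65·5.67×10⁻⁸·0.4070) = 2.133×10¹⁰ K⁴.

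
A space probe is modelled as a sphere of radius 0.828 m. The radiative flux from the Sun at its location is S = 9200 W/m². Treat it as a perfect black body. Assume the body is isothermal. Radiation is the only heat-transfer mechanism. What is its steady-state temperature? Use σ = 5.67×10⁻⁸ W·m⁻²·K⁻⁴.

At equilibrium, absorbed power = emitted power.
Absorbing cross-section = πr² = 2.154 m²; emitting surface = 4πr² = 8.615 m² (ratio 4).
S·A_cross = εσ·A_surf·T⁴  ⇒  T⁴ = S/(4σ).
T⁴ = 1.00·9200/(4·5.67×10⁻⁸) = 4.056×10¹⁰ K⁴.
T = (4.056×10¹⁰)^(1/4).

T ≈ 449 K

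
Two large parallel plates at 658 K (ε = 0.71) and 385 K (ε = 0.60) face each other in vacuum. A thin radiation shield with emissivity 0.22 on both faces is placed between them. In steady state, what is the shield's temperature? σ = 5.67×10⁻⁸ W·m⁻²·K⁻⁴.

In steady state the net flux on the hot side equals that on the cold side.
σ(T₁⁴−T_s⁴)/D₁ = σ(T_s⁴−T₂⁴)/D₂, with D₁ = 1/ε₁+1/ε_s−1 = 4.954, D₂ = 1/ε_s+1/ε₂−1 = 5.212.
Solve for T_s⁴: T_s⁴ = (D₂·T₁⁴ + D₁·T₂⁴)/(D₁+D₂) = 1.068×10¹¹ K⁴.

T_s ≈ 572 K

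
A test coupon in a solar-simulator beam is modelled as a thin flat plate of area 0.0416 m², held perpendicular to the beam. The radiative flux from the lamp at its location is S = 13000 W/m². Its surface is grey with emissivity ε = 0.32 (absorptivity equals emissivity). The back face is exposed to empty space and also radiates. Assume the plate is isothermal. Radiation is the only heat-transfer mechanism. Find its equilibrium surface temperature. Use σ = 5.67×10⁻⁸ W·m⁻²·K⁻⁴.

T ≈ 582 K

At equilibrium, absorbed power = emitted power.
Absorbing cross-section = A = 0.04160 m²; emitting surface = 2A = 0.08320 m² (ratio 2).
εS·A_cross = εσ·A_surf·T⁴  ⇒  T⁴ = S/(2σ)   (ε cancels).
T⁴ = 13000/(2·5.67×10⁻⁸) = 1.146×10¹¹ K⁴.
T = (1.146×10¹¹)^(1/4).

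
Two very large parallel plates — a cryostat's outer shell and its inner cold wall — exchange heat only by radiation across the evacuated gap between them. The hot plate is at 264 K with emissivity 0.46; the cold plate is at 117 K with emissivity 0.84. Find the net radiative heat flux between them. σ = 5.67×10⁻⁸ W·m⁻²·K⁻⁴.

q ≈ 112 W/m²

For two infinite grey parallel plates, q = σ(T₁⁴ − T₂⁴)/(1/ε₁ + 1/ε₂ − 1).
T₁⁴ − T₂⁴ = 4.858×10⁹ − 1.874×10⁸ = 4.670×10⁹ K⁴.
1/ε₁ + 1/ε₂ − 1 = 2.174 + 1.190 − 1 = 2.364.
q = 5.67×10⁻⁸ × 4.670×10⁹ / 2.364.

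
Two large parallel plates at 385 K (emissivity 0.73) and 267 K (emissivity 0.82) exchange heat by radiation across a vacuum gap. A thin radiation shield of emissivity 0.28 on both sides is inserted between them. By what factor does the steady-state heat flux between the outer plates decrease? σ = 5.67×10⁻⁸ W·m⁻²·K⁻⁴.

factor ≈ 4.86

Without shield: q₀ = σΔ(T⁴)/(1/ε₁+1/ε₂−1) with denominator 1.589.
With shield the two gaps are in series; the resistances add: (1/ε₁+1/ε_s−1)+(1/ε_s+1/ε₂−1) = 3.941+3.791 = 7.732.
Heat-flux ratio q₀/q = 7.732/1.589.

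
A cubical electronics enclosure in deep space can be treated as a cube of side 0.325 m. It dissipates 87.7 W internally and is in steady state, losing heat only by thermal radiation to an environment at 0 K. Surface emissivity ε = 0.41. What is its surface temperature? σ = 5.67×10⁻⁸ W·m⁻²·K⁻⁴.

Steady state: internal power = radiated power, P = εσA T⁴.
Radiating area A = 6L² = 0.6338 m².
T⁴ = P/(εσA) = 87.7/(0.41·5.67×10⁻⁸·0.6338) = 5.953×10⁹ K⁴.
T = (5.953×10⁹)^(1/4).

T ≈ 278 K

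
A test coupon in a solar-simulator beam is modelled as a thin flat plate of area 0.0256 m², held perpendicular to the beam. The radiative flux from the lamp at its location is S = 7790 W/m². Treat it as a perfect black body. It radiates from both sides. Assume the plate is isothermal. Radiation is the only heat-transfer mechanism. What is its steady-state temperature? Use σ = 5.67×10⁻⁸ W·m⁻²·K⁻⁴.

T ≈ 512 K

At equilibrium, absorbed power = emitted power.
Absorbing cross-section = A = 0.02560 m²; emitting surface = 2A = 0.05120 m² (ratio 2).
S·A_cross = εσ·A_surf·T⁴  ⇒  T⁴ = S/(2σ).
T⁴ = 1.00·7790/(2·5.67×10⁻⁸) = 6.869×10¹⁰ K⁴.
T = (6.869×10¹⁰)^(1/4).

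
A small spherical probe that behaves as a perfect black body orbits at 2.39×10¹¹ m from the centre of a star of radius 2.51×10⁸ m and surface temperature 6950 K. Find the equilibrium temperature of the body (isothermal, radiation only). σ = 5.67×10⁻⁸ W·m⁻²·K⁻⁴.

The star's surface emits σT_*⁴; at distance d the flux is S = σT_*⁴(R_*/d)².
S = 5.67×10⁻⁸·(6950)⁴·(2.51×10⁸/2.39×10¹¹)² = 145.9 W/m².
For an isothermal sphere T⁴ = (1−a)S/(4σ) = 6.433×10⁸ K⁴.

T ≈ 159 K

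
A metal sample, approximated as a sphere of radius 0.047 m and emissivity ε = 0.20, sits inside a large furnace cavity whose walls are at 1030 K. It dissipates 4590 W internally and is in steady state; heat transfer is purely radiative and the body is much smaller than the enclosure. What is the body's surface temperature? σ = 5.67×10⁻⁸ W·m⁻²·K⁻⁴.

T ≈ 1990 K

For a small grey body in a large enclosure, net radiated power = εσA(T⁴ − T_w⁴).
Steady state: P = εσA(T⁴ − T_w⁴) with A = 4πr² = 0.02776 m².
T⁴ = P/(εσA) + T_w⁴ = 4590/(0.20·5.67×10⁻⁸·0.02776) + (1030)⁴
    = 1.458×10¹³ + 1.126×10¹² = 1.571×10¹³ K⁴.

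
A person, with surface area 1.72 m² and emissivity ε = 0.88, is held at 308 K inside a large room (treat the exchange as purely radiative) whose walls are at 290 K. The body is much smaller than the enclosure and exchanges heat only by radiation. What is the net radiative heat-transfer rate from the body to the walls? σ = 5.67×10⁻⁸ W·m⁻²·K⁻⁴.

For a small grey body in a large enclosure: P_net = εσA(T_body⁴ − T_wall⁴).
A = 1.72 m²; T_body⁴ − T_wall⁴ = 8.999×10⁹ − 7.073×10⁹ = 1.926×10⁹ K⁴.
|P_net| = 0.88·5.67×10⁻⁸·1.720·1.926×10⁹.

P_net ≈ 165 W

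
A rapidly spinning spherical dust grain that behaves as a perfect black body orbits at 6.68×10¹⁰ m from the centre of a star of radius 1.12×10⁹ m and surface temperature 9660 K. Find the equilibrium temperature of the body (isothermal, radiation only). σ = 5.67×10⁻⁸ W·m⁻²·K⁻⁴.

The star's surface emits σT_*⁴; at distance d the flux is S = σT_*⁴(R_*/d)².
S = 5.67×10⁻⁸·(9660)⁴·(1.12×10⁹/6.68×10¹⁰)² = 1.388×10⁵ W/m².
For an isothermal sphere T⁴ = (1−a)S/(4σ) = 6.120×10¹¹ K⁴.

T ≈ 884 K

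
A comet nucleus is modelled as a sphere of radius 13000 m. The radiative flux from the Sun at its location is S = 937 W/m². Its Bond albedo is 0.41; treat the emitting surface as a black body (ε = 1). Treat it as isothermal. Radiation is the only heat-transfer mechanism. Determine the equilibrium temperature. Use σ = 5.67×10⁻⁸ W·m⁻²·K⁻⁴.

At equilibrium, absorbed power = emitted power.
Absorbing cross-section = πr² = 5.309×10⁸ m²; emitting surface = 4πr² = 2.124×10⁹ m² (ratio 4).
(1−a)S·A_cross = εσ·A_surf·T⁴  ⇒  T⁴ = (1−a)S/(4σ).
T⁴ = 0.590·937/(4·5.67×10⁻⁸) = 2.438×10⁹ K⁴.
T = (2.438×10⁹)^(1/4).

T ≈ 222 K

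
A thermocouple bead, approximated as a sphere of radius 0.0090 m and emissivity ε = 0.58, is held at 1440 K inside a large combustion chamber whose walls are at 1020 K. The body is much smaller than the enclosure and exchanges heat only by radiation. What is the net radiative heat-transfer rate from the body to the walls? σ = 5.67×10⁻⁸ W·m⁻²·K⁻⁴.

P_net ≈ 108 W

For a small grey body in a large enclosure: P_net = εσA(T_body⁴ − T_wall⁴).
A = 4πr² = 0.001018 m²; T_body⁴ − T_wall⁴ = 4.300×10¹² − 1.082×10¹² = 3.217×10¹² K⁴.
|P_net| = 0.58·5.67×10⁻⁸·0.001018·3.217×10¹².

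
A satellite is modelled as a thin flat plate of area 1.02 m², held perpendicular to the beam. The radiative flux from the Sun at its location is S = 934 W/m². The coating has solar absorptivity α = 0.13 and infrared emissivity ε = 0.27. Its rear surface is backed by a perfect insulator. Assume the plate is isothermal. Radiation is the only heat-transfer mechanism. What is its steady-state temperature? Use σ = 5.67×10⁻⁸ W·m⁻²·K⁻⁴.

At equilibrium, absorbed power = emitted power.
Absorbing cross-section = A = 1.020 m²; emitting surface = A = 1.020 m² (ratio 1).
αS·A_cross = εσ·A_surf·T⁴  ⇒  T⁴ = αS/(ε·1σ).
T⁴ = 0.130·934/(0.27·1·5.67×10⁻⁸) = 7.931×10⁹ K⁴.
T = (7.931×10⁹)^(1/4).

T ≈ 298 K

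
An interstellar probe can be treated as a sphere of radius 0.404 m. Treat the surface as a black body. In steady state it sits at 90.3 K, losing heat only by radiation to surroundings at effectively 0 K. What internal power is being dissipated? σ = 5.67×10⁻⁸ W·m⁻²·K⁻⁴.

Steady state: P = εσA T⁴.
A = 4πr² = 2.051 m²; T⁴ = (90.3)⁴ = 6.649×10⁷ K⁴.
P = 1.0 × 5.67×10⁻⁸ × 2.051 × 6.649×10⁷.

P ≈ 7.73 W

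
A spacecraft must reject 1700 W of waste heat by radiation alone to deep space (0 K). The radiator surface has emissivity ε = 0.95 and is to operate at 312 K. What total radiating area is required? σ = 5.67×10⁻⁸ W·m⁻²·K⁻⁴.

A ≈ 3.33 m²

P = εσA T⁴ ⇒ A = P/(εσT⁴).
T⁴ = 9.476×10⁹ K⁴.
A = 1700/(0.95 × 5.67×10⁻⁸ × 9.476×10⁹).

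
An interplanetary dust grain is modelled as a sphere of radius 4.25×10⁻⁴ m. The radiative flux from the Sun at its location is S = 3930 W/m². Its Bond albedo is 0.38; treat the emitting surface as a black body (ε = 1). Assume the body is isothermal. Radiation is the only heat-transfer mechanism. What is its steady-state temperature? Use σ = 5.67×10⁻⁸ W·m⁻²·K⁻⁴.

At equilibrium, absorbed power = emitted power.
Absorbing cross-section = πr² = 5.675×10⁻⁷ m²; emitting surface = 4πr² = 2.270×10⁻⁶ m² (ratio 4).
(1−a)S·A_cross = εσ·A_surf·T⁴  ⇒  T⁴ = (1−a)S/(4σ).
T⁴ = 0.620·3930/(4·5.67×10⁻⁸) = 1.074×10¹⁰ K⁴.
T = (1.074×10¹⁰)^(1/4).

T ≈ 322 K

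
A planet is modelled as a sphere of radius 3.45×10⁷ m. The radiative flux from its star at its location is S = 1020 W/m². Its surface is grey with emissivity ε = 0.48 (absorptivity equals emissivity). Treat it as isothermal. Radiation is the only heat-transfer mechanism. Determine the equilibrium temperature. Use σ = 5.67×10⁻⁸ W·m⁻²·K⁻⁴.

At equilibrium, absorbed power = emitted power.
Absorbing cross-section = πr² = 3.739×10¹⁵ m²; emitting surface = 4πr² = 1.496×10¹⁶ m² (ratio 4).
εS·A_cross = εσ·A_surf·T⁴  ⇒  T⁴ = S/(4σ)   (ε cancels).
T⁴ = 1020/(4·5.67×10⁻⁸) = 4.497×10⁹ K⁴.
T = (4.497×10⁹)^(1/4).

T ≈ 259 K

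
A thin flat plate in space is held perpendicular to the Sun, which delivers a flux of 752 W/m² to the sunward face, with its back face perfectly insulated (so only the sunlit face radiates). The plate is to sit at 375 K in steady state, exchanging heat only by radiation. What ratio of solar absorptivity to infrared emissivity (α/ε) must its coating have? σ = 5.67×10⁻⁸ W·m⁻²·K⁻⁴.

α/ε ≈ 1.49

Balance: αS·A = εσ·1A·T⁴ ⇒ α/ε = σT⁴/S.
α/ε = 5.67×10⁻⁸·(375)⁴/752 = 5.67×10⁻⁸·1.978×10¹⁰/752.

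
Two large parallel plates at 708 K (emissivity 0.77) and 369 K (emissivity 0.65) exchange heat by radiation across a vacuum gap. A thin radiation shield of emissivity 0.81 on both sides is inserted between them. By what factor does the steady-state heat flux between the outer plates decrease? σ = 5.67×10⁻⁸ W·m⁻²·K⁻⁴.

factor ≈ 1.80

Without shield: q₀ = σΔ(T⁴)/(1/ε₁+1/ε₂−1) with denominator 1.837.
With shield the two gaps are in series; the resistances add: (1/ε₁+1/ε_s−1)+(1/ε_s+1/ε₂−1) = 1.533+1.773 = 3.306.
Heat-flux ratio q₀/q = 3.306/1.837.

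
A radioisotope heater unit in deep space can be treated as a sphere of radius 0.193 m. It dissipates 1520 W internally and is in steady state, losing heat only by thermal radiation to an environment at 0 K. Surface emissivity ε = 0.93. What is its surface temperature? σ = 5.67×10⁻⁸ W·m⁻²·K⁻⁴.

T ≈ 498 K

Steady state: internal power = radiated power, P = εσA T⁴.
Radiating area A = 4πr² = 0.4681 m².
T⁴ = P/(εσA) = 1520/(0.93·5.67×10⁻⁸·0.4681) = 6.158×10¹⁰ K⁴.
T = (6.158×10¹⁰)^(1/4).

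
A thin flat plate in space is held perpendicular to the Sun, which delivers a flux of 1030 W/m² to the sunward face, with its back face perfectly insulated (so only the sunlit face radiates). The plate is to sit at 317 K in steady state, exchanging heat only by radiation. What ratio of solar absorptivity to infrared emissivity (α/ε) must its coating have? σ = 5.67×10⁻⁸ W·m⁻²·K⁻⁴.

α/ε ≈ 0.556

Balance: αS·A = εσ·1A·T⁴ ⇒ α/ε = σT⁴/S.
α/ε = 5.67×10⁻⁸·(317)⁴/1030 = 5.67×10⁻⁸·1.010×10¹⁰/1030.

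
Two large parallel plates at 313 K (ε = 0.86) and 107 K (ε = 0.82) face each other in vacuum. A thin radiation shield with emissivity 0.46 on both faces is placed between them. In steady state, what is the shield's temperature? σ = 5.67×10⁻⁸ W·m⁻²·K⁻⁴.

In steady state the net flux on the hot side equals that on the cold side.
σ(T₁⁴−T_s⁴)/D₁ = σ(T_s⁴−T₂⁴)/D₂, with D₁ = 1/ε₁+1/ε_s−1 = 2.337, D₂ = 1/ε_s+1/ε₂−1 = 2.393.
Solve for T_s⁴: T_s⁴ = (D₂·T₁⁴ + D₁·T₂⁴)/(D₁+D₂) = 4.921×10⁹ K⁴.

T_s ≈ 265 K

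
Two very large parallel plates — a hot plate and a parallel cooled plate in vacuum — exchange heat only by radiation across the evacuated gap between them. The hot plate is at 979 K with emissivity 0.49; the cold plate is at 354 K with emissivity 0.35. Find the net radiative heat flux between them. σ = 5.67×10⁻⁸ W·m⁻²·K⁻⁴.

For two infinite grey parallel plates, q = σ(T₁⁴ − T₂⁴)/(1/ε₁ + 1/ε₂ − 1).
T₁⁴ − T₂⁴ = 9.186×10¹¹ − 1.570×10¹⁰ = 9.029×10¹¹ K⁴.
1/ε₁ + 1/ε₂ − 1 = 2.041 + 2.857 − 1 = 3.898.
q = 5.67×10⁻⁸ × 9.029×10¹¹ / 3.898.

q ≈ 13100 W/m²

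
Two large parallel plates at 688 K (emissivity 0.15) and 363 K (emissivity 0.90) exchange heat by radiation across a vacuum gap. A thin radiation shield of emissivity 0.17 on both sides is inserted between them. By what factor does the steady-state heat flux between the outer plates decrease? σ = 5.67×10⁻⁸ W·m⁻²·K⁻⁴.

Without shield: q₀ = σΔ(T⁴)/(1/ε₁+1/ε₂−1) with denominator 6.778.
With shield the two gaps are in series; the resistances add: (1/ε₁+1/ε_s−1)+(1/ε_s+1/ε₂−1) = 11.55+5.993 = 17.54.
Heat-flux ratio q₀/q = 17.54/6.778.

factor ≈ 2.59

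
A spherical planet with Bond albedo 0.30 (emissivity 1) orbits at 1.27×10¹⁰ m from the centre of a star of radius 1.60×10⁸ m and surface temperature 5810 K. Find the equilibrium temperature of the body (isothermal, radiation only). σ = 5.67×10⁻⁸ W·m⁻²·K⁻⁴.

T ≈ 422 K

The star's surface emits σT_*⁴; at distance d the flux is S = σT_*⁴(R_*/d)².
S = 5.67×10⁻⁸·(5810)⁴·(1.60×10⁸/1.27×10¹⁰)² = 10250 W/m².
For an isothermal sphere T⁴ = (1−a)S/(4σ) = 3.165×10¹⁰ K⁴.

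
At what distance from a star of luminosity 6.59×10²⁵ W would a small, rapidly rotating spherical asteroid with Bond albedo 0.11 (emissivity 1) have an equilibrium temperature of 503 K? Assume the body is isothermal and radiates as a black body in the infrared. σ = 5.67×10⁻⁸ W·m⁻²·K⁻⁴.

d ≈ 1.79×10¹⁰ m

For an isothermal black-emitting sphere, (1−a)S·πr² = σ·4πr²·T⁴ ⇒ S = 4σT⁴/(1−a).
S = 4·5.67×10⁻⁸·(503)⁴/0.890 = 16310 W/m².
Flux falls as S = L/(4πd²), so d = √(L/(4πS)) = √(6.59×10²⁵/(4π·16310)).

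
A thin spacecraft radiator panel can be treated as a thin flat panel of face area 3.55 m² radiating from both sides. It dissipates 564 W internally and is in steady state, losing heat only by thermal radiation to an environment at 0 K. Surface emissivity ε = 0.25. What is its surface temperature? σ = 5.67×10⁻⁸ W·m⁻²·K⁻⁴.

Steady state: internal power = radiated power, P = εσA T⁴.
Radiating area A = 2·3.55 = 7.100 m².
T⁴ = P/(εσA) = 564/(0.25·5.67×10⁻⁸·7.100) = 5.604×10⁹ K⁴.
T = (5.604×10⁹)^(1/4).

T ≈ 274 K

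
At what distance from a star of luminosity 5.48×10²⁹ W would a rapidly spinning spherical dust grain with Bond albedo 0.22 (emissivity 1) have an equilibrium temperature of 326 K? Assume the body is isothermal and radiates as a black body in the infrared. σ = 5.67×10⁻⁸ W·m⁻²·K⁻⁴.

For an isothermal black-emitting sphere, (1−a)S·πr² = σ·4πr²·T⁴ ⇒ S = 4σT⁴/(1−a).
S = 4·5.67×10⁻⁸·(326)⁴/0.780 = 3284 W/m².
Flux falls as S = L/(4πd²), so d = √(L/(4πS)) = √(5.48×10²⁹/(4π·3284)).

d ≈ 3.64×10¹² m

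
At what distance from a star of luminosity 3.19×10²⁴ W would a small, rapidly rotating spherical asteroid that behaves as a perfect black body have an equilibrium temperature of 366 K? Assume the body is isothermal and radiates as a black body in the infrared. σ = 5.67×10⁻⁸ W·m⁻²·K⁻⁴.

For an isothermal black-emitting sphere, (1−a)S·πr² = σ·4πr²·T⁴ ⇒ S = 4σT⁴/(1−a).
S = 4·5.67×10⁻⁸·(366)⁴/1.00 = 4070 W/m².
Flux falls as S = L/(4πd²), so d = √(L/(4πS)) = √(3.19×10²⁴/(4π·4070)).

d ≈ 7.90×10⁹ m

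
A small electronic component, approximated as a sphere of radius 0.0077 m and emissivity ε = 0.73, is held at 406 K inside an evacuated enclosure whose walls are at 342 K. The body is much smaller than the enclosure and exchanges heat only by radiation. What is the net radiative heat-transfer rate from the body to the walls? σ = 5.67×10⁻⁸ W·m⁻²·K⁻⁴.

For a small grey body in a large enclosure: P_net = εσA(T_body⁴ − T_wall⁴).
A = 4πr² = 7.451×10⁻⁴ m²; T_body⁴ − T_wall⁴ = 2.717×10¹⁰ − 1.368×10¹⁰ = 1.349×10¹⁰ K⁴.
|P_net| = 0.73·5.67×10⁻⁸·7.451×10⁻⁴·1.349×10¹⁰.

P_net ≈ 0.416 W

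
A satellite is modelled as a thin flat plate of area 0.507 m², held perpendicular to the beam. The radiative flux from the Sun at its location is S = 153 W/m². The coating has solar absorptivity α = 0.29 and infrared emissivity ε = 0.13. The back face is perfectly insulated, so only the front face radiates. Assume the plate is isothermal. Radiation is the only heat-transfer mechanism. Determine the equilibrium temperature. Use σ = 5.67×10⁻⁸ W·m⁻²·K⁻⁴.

T ≈ 279 K

At equilibrium, absorbed power = emitted power.
Absorbing cross-section = A = 0.5070 m²; emitting surface = A = 0.5070 m² (ratio 1).
αS·A_cross = εσ·A_surf·T⁴  ⇒  T⁴ = αS/(ε·1σ).
T⁴ = 0.290·153/(0.13·1·5.67×10⁻⁸) = 6.020×10⁹ K⁴.
T = (6.020×10⁹)^(1/4).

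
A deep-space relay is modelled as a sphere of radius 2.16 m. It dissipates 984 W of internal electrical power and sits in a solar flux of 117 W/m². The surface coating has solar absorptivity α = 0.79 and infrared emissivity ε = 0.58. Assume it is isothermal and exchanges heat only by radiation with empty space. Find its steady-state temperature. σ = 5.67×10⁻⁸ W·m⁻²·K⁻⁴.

At steady state, absorbed solar power + internal power = radiated power.
Absorbed: α·S·A_cross = 0.79·117·14.66 = 1355 W (cross-section πr²).
Total input = 1355 + 984 = 2339 W.
Radiated: εσ·A_surf·T⁴ with A_surf = 4πr² = 58.63 m².
T⁴ = 2339/(0.58·5.67×10⁻⁸·58.63) = 1.213×10⁹ K⁴.

T ≈ 187 K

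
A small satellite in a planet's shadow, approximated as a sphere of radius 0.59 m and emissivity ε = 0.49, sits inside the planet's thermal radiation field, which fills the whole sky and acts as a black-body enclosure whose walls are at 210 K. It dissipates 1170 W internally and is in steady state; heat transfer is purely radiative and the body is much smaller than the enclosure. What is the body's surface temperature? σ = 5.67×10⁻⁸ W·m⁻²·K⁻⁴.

For a small grey body in a large enclosure, net radiated power = εσA(T⁴ − T_w⁴).
Steady state: P = εσA(T⁴ − T_w⁴) with A = 4πr² = 4.374 m².
T⁴ = P/(εσA) + T_w⁴ = 1170/(0.49·5.67×10⁻⁸·4.374) + (210)⁴
    = 9.627×10⁹ + 1.945×10⁹ = 1.157×10¹⁰ K⁴.

T ≈ 328 K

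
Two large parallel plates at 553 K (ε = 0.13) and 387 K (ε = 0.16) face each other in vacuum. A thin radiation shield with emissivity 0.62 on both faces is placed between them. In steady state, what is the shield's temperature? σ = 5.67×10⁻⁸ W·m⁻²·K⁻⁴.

In steady state the net flux on the hot side equals that on the cold side.
σ(T₁⁴−T_s⁴)/D₁ = σ(T_s⁴−T₂⁴)/D₂, with D₁ = 1/ε₁+1/ε_s−1 = 8.305, D₂ = 1/ε_s+1/ε₂−1 = 6.863.
Solve for T_s⁴: T_s⁴ = (D₂·T₁⁴ + D₁·T₂⁴)/(D₁+D₂) = 5.460×10¹⁰ K⁴.

T_s ≈ 483 K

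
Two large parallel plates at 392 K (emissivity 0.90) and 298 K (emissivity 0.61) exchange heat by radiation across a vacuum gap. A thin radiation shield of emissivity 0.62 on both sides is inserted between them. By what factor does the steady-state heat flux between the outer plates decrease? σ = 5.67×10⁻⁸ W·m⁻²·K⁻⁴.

factor ≈ 2.27

Without shield: q₀ = σΔ(T⁴)/(1/ε₁+1/ε₂−1) with denominator 1.750.
With shield the two gaps are in series; the resistances add: (1/ε₁+1/ε_s−1)+(1/ε_s+1/ε₂−1) = 1.724+2.252 = 3.976.
Heat-flux ratio q₀/q = 3.976/1.750.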